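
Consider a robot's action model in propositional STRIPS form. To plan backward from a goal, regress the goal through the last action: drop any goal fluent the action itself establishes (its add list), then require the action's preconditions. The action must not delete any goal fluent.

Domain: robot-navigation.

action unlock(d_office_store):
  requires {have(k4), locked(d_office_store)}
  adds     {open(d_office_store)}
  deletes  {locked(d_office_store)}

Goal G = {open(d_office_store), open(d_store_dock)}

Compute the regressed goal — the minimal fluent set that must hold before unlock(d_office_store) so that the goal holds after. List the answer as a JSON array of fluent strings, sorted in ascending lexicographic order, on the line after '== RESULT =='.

Regress:
  G ∩ del = {}  (empty — regression defined)
  G \ add = {open(d_office_store), open(d_store_dock)} \ {open(d_office_store)} = {open(d_store_dock)}
  ∪ pre   = {open(d_store_dock)} ∪ {have(k4), locked(d_office_store)}
          = {have(k4), locked(d_office_store), open(d_store_dock)}

== RESULT ==
["have(k4)", "locked(d_office_store)", "open(d_store_dock)"]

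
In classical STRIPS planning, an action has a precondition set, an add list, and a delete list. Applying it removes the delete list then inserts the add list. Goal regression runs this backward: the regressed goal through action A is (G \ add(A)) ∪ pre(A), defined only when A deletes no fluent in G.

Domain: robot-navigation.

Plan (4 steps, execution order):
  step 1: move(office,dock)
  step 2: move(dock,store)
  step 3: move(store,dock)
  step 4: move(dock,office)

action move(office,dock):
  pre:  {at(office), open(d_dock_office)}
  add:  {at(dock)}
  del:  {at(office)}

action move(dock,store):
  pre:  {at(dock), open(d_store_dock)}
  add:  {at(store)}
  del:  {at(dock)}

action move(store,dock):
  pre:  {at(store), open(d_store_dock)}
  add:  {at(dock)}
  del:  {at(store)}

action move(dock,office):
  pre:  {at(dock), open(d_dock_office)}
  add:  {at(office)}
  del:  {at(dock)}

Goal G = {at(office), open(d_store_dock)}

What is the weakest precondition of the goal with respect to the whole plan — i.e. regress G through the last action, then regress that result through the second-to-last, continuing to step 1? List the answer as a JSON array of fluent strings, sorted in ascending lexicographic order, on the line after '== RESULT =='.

Regress step by step:
  through step 4 (move(dock,office)): drop {at(office)}, keep {open(d_store_dock)}, require {at(dock), open(d_dock_office)}
    → {at(dock), open(d_dock_office), open(d_store_dock)}
  through step 3 (move(store,dock)): drop {at(dock)}, keep {open(d_dock_office), open(d_store_dock)}, require {at(store), open(d_store_dock)}
    → {at(store), open(d_dock_office), open(d_store_dock)}
  through step 2 (move(dock,store)): drop {at(store)}, keep {open(d_dock_office), open(d_store_dock)}, require {at(dock), open(d_store_dock)}
    → {at(dock), open(d_dock_office), open(d_store_dock)}
  through step 1 (move(office,dock)): drop {at(dock)}, keep {open(d_dock_office), open(d_store_dock)}, require {at(office), open(d_dock_office)}
    → {at(office), open(d_dock_office), open(d_store_dock)}

== RESULT ==
["at(office)", "open(d_dock_office)", "open(d_store_dock)"]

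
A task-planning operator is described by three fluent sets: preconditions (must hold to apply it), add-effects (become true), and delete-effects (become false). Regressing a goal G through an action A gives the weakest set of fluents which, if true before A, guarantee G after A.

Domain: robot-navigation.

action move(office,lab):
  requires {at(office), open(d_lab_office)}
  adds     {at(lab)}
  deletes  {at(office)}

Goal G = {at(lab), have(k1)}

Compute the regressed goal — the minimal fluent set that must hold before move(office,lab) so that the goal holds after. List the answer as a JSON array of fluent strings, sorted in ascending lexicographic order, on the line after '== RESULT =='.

Regress:
  G ∩ del = {}  (empty — regression defined)
  G \ add = {at(lab), have(k1)} \ {at(lab)} = {have(k1)}
  ∪ pre   = {have(k1)} ∪ {at(office), open(d_lab_office)}
          = {at(office), have(k1), open(d_lab_office)}

== RESULT ==
["at(office)", "have(k1)", "open(d_lab_office)"]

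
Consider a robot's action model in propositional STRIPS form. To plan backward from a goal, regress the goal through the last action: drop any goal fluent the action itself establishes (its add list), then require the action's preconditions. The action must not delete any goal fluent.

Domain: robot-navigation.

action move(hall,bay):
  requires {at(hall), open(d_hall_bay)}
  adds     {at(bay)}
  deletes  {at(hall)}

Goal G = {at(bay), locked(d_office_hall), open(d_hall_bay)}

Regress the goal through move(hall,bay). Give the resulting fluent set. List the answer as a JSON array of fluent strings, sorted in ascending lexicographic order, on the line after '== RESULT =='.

Regress:
  G ∩ del = {}  (empty — regression defined)
  G \ add = {at(bay), locked(d_office_hall), open(d_hall_bay)} \ {at(bay)} = {locked(d_office_hall), open(d_hall_bay)}
  ∪ pre   = {locked(d_office_hall), open(d_hall_bay)} ∪ {at(hall), open(d_hall_bay)}
          = {at(hall), locked(d_office_hall), open(d_hall_bay)}

== RESULT ==
["at(hall)", "locked(d_office_hall)", "open(d_hall_bay)"]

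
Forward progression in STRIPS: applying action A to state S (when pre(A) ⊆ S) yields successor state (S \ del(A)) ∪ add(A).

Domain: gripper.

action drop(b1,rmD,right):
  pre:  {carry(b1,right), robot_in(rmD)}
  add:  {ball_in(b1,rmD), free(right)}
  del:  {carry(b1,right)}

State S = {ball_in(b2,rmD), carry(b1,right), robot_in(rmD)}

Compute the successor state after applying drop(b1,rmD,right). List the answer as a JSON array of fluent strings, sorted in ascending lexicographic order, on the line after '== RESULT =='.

Compute (S \ del) ∪ add:
  pre ⊆ S: {carry(b1,right), robot_in(rmD)} ⊆ S  — applicable
  S \ del = {ball_in(b2,rmD), robot_in(rmD)}
  ∪ add   = {ball_in(b1,rmD), ball_in(b2,rmD), free(right), robot_in(rmD)}

== RESULT ==
["ball_in(b1,rmD)", "ball_in(b2,rmD)", "free(right)", "robot_in(rmD)"]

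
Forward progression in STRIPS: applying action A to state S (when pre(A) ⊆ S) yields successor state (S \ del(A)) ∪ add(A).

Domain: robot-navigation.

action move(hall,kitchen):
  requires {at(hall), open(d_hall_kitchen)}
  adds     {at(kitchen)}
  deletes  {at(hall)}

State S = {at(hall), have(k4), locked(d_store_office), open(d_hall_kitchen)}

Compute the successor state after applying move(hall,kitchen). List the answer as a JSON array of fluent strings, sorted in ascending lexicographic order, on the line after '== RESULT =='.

Compute (S \ del) ∪ add:
  pre ⊆ S: {at(hall), open(d_hall_kitchen)} ⊆ S  — applicable
  S \ del = {have(k4), locked(d_store_office), open(d_hall_kitchen)}
  ∪ add   = {at(kitchen), have(k4), locked(d_store_office), open(d_hall_kitchen)}

== RESULT ==
["at(kitchen)", "have(k4)", "locked(d_store_office)", "open(d_hall_kitchen)"]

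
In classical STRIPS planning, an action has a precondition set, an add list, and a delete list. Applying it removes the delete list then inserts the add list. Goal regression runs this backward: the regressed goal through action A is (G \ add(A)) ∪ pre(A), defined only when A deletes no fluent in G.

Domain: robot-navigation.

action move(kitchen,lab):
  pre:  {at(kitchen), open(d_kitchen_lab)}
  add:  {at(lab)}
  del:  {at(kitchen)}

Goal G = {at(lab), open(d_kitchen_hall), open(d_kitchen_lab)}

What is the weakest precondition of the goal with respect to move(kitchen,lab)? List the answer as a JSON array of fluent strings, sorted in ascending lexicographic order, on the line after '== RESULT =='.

Compute (G \ add) ∪ pre:
  G ∩ del = {}  (empty — regression defined)
  G \ add = {at(lab), open(d_kitchen_hall), open(d_kitchen_lab)} \ {at(lab)} = {open(d_kitchen_hall), open(d_kitchen_lab)}
  ∪ pre   = {open(d_kitchen_hall), open(d_kitchen_lab)} ∪ {at(kitchen), open(d_kitchen_lab)}
          = {at(kitchen), open(d_kitchen_hall), open(d_kitchen_lab)}

== RESULT ==
["at(kitchen)", "open(d_kitchen_hall)", "open(d_kitchen_lab)"]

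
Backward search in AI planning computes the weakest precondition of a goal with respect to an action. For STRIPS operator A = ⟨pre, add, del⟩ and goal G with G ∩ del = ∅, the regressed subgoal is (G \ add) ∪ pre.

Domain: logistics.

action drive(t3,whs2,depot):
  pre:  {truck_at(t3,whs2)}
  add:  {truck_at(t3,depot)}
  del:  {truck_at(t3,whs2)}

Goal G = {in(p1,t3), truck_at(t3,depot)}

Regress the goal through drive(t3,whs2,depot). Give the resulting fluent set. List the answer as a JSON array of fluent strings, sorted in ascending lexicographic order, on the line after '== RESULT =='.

Compute (G \ add) ∪ pre:
  G ∩ del = {}  (empty — regression defined)
  G \ add = {in(p1,t3), truck_at(t3,depot)} \ {truck_at(t3,depot)} = {in(p1,t3)}
  ∪ pre   = {in(p1,t3)} ∪ {truck_at(t3,whs2)}
          = {in(p1,t3), truck_at(t3,whs2)}

== RESULT ==
["in(p1,t3)", "truck_at(t3,whs2)"]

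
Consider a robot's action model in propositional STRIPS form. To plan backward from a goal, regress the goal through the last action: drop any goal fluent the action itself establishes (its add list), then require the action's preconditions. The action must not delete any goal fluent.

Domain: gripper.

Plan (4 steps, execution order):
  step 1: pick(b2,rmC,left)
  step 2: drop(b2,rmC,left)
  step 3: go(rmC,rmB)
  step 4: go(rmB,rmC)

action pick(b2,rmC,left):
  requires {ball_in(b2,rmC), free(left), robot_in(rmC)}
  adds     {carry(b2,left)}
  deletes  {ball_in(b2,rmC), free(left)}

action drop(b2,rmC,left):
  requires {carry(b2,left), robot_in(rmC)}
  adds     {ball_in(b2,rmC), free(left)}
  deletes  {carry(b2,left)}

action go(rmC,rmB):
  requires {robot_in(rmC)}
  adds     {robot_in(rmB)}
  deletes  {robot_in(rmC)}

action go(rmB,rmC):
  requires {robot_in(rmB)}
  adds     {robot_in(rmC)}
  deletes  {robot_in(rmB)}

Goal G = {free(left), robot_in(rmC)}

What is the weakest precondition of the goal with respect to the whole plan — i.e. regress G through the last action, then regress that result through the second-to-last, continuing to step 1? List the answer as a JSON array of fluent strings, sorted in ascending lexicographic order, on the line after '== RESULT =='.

Regress step by step:
  through step 4 (go(rmB,rmC)): drop {robot_in(rmC)}, keep {free(left)}, require {robot_in(rmB)}
    → {free(left), robot_in(rmB)}
  through step 3 (go(rmC,rmB)): drop {robot_in(rmB)}, keep {free(left)}, require {robot_in(rmC)}
    → {free(left), robot_in(rmC)}
  through step 2 (drop(b2,rmC,left)): drop {free(left)}, keep {robot_in(rmC)}, require {carry(b2,left), robot_in(rmC)}
    → {carry(b2,left), robot_in(rmC)}
  through step 1 (pick(b2,rmC,left)): drop {carry(b2,left)}, keep {robot_in(rmC)}, require {ball_in(b2,rmC), free(left), robot_in(rmC)}
    → {ball_in(b2,rmC), free(left), robot_in(rmC)}

== RESULT ==
["ball_in(b2,rmC)", "free(left)", "robot_in(rmC)"]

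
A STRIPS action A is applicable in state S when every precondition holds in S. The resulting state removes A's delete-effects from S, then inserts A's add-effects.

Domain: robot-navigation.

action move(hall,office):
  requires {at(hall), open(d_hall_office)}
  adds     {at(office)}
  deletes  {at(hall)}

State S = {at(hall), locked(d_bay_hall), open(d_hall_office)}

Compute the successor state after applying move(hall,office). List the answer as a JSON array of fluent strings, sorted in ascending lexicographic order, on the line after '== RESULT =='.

Progress:
  pre ⊆ S: {at(hall), open(d_hall_office)} ⊆ S  — applicable
  S \ del = {locked(d_bay_hall), open(d_hall_office)}
  ∪ add   = {at(office), locked(d_bay_hall), open(d_hall_office)}

== RESULT ==
["at(office)", "locked(d_bay_hall)", "open(d_hall_office)"]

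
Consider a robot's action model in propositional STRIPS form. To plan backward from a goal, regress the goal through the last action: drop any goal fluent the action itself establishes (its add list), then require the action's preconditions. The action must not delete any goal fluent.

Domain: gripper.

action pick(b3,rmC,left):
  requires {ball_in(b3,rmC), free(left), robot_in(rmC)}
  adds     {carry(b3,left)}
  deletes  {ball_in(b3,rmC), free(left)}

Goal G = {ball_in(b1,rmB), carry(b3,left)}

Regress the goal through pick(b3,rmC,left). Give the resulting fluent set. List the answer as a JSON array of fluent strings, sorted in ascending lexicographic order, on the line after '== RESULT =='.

Regress:
  G ∩ del = {}  (empty — regression defined)
  G \ add = {ball_in(b1,rmB), carry(b3,left)} \ {carry(b3,left)} = {ball_in(b1,rmB)}
  ∪ pre   = {ball_in(b1,rmB)} ∪ {ball_in(b3,rmC), free(left), robot_in(rmC)}
          = {ball_in(b1,rmB), ball_in(b3,rmC), free(left), robot_in(rmC)}

== RESULT ==
["ball_in(b1,rmB)", "ball_in(b3,rmC)", "free(left)", "robot_in(rmC)"]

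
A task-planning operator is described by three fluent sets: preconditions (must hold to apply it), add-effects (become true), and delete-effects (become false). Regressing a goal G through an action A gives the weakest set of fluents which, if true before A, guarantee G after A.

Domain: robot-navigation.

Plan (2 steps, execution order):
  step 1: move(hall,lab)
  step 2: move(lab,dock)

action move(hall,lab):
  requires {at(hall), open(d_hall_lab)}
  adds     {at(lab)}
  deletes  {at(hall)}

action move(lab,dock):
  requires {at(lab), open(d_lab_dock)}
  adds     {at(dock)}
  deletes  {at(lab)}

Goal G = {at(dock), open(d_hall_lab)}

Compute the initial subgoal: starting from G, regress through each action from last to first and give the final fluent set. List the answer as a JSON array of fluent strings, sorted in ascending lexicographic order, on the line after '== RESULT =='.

Work backward from the goal:
  through step 2 (move(lab,dock)): drop {at(dock)}, keep {open(d_hall_lab)}, require {at(lab), open(d_lab_dock)}
    → {at(lab), open(d_hall_lab), open(d_lab_dock)}
  through step 1 (move(hall,lab)): drop {at(lab)}, keep {open(d_hall_lab), open(d_lab_dock)}, require {at(hall), open(d_hall_lab)}
    → {at(hall), open(d_hall_lab), open(d_lab_dock)}

== RESULT ==
["at(hall)", "open(d_hall_lab)", "open(d_lab_dock)"]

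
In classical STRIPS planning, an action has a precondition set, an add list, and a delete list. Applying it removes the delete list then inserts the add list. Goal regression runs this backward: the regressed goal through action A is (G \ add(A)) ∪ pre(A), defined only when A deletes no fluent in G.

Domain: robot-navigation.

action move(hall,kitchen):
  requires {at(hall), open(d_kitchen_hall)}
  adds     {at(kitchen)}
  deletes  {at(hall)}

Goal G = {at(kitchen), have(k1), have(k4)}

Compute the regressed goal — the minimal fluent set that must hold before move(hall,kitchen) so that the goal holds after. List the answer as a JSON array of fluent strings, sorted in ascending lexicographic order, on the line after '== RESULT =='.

Compute (G \ add) ∪ pre:
  G ∩ del = {}  (empty — regression defined)
  G \ add = {at(kitchen), have(k1), have(k4)} \ {at(kitchen)} = {have(k1), have(k4)}
  ∪ pre   = {have(k1), have(k4)} ∪ {at(hall), open(d_kitchen_hall)}
          = {at(hall), have(k1), have(k4), open(d_kitchen_hall)}

== RESULT ==
["at(hall)", "have(k1)", "have(k4)", "open(d_kitchen_hall)"]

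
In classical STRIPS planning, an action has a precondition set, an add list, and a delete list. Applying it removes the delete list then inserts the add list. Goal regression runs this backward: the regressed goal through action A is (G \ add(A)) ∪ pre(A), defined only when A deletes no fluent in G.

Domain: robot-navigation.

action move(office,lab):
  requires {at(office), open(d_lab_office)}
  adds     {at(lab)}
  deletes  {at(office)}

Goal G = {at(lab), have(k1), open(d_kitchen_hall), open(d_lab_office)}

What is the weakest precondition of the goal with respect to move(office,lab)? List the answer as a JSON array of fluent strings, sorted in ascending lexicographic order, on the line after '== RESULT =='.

Compute (G \ add) ∪ pre:
  G ∩ del = {}  (empty — regression defined)
  G \ add = {at(lab), have(k1), open(d_kitchen_hall), open(d_lab_office)} \ {at(lab)} = {have(k1), open(d_kitchen_hall), open(d_lab_office)}
  ∪ pre   = {have(k1), open(d_kitchen_hall), open(d_lab_office)} ∪ {at(office), open(d_lab_office)}
          = {at(office), have(k1), open(d_kitchen_hall), open(d_lab_office)}

== RESULT ==
["at(office)", "have(k1)", "open(d_kitchen_hall)", "open(d_lab_office)"]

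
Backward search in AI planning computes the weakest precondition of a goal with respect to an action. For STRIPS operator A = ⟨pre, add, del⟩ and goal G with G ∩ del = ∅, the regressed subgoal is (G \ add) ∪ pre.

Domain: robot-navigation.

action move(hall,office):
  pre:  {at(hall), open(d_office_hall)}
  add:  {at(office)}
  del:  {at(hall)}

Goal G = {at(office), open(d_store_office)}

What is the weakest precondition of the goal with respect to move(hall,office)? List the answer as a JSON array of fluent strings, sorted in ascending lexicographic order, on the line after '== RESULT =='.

Regress:
  G ∩ del = {}  (empty — regression defined)
  G \ add = {at(office), open(d_store_office)} \ {at(office)} = {open(d_store_office)}
  ∪ pre   = {open(d_store_office)} ∪ {at(hall), open(d_office_hall)}
          = {at(hall), open(d_office_hall), open(d_store_office)}

== RESULT ==
["at(hall)", "open(d_office_hall)", "open(d_store_office)"]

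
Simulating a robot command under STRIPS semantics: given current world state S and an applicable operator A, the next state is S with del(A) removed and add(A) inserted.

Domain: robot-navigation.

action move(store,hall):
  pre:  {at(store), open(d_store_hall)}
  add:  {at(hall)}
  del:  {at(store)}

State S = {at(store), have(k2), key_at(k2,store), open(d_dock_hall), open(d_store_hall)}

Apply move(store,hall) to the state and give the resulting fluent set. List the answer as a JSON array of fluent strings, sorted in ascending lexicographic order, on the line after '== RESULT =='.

Progress:
  pre ⊆ S: {at(store), open(d_store_hall)} ⊆ S  — applicable
  S \ del = {have(k2), key_at(k2,store), open(d_dock_hall), open(d_store_hall)}
  ∪ add   = {at(hall), have(k2), key_at(k2,store), open(d_dock_hall), open(d_store_hall)}

== RESULT ==
["at(hall)", "have(k2)", "key_at(k2,store)", "open(d_dock_hall)", "open(d_store_hall)"]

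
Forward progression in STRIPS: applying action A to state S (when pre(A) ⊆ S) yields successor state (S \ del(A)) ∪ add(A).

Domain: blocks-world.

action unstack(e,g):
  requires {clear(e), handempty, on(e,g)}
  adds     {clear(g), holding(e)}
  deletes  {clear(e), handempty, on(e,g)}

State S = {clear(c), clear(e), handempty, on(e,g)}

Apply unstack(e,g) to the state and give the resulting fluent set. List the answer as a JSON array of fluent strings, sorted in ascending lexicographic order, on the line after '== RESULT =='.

Compute (S \ del) ∪ add:
  pre ⊆ S: {clear(e), handempty, on(e,g)} ⊆ S  — applicable
  S \ del = {clear(c)}
  ∪ add   = {clear(c), clear(g), holding(e)}

== RESULT ==
["clear(c)", "clear(g)", "holding(e)"]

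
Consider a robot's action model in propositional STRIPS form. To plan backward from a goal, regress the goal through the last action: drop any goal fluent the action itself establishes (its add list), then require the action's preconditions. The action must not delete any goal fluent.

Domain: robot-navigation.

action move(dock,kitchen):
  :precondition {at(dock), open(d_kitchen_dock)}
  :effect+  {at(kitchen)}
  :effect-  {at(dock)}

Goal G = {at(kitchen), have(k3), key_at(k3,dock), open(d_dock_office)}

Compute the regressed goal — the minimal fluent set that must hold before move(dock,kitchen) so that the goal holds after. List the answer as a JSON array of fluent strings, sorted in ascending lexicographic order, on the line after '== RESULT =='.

Compute (G \ add) ∪ pre:
  G ∩ del = {}  (empty — regression defined)
  G \ add = {at(kitchen), have(k3), key_at(k3,dock), open(d_dock_office)} \ {at(kitchen)} = {have(k3), key_at(k3,dock), open(d_dock_office)}
  ∪ pre   = {have(k3), key_at(k3,dock), open(d_dock_office)} ∪ {at(dock), open(d_kitchen_dock)}
          = {at(dock), have(k3), key_at(k3,dock), open(d_dock_office), open(d_kitchen_dock)}

== RESULT ==
["at(dock)", "have(k3)", "key_at(k3,dock)", "open(d_dock_office)", "open(d_kitchen_dock)"]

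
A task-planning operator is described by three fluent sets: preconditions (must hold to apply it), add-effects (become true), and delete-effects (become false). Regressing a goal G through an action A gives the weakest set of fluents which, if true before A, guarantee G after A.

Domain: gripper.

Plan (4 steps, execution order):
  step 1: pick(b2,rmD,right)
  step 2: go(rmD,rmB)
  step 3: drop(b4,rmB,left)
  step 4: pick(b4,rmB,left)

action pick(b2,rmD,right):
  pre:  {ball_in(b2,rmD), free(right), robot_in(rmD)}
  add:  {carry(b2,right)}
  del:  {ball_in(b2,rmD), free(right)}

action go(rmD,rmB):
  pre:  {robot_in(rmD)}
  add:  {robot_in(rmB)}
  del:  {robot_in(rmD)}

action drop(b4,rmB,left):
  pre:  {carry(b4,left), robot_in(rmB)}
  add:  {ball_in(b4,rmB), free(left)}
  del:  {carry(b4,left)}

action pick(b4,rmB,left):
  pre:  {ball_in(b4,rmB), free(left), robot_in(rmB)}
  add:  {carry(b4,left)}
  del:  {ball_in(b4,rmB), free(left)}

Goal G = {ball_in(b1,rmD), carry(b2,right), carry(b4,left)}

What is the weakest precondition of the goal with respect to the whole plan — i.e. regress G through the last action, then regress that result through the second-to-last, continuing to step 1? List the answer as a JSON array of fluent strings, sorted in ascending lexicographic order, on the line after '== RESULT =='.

Work backward from the goal:
  through step 4 (pick(b4,rmB,left)): drop {carry(b4,left)}, keep {ball_in(b1,rmD), carry(b2,right)}, require {ball_in(b4,rmB), free(left), robot_in(rmB)}
    → {ball_in(b1,rmD), ball_in(b4,rmB), carry(b2,right), free(left), robot_in(rmB)}
  through step 3 (drop(b4,rmB,left)): drop {ball_in(b4,rmB), free(left)}, keep {ball_in(b1,rmD), carry(b2,right), robot_in(rmB)}, require {carry(b4,left), robot_in(rmB)}
    → {ball_in(b1,rmD), carry(b2,right), carry(b4,left), robot_in(rmB)}
  through step 2 (go(rmD,rmB)): drop {robot_in(rmB)}, keep {ball_in(b1,rmD), carry(b2,right), carry(b4,left)}, require {robot_in(rmD)}
    → {ball_in(b1,rmD), carry(b2,right), carry(b4,left), robot_in(rmD)}
  through step 1 (pick(b2,rmD,right)): drop {carry(b2,right)}, keep {ball_in(b1,rmD), carry(b4,left), robot_in(rmD)}, require {ball_in(b2,rmD), free(right), robot_in(rmD)}
    → {ball_in(b1,rmD), ball_in(b2,rmD), carry(b4,left), free(right), robot_in(rmD)}

== RESULT ==
["ball_in(b1,rmD)", "ball_in(b2,rmD)", "carry(b4,left)", "free(right)", "robot_in(rmD)"]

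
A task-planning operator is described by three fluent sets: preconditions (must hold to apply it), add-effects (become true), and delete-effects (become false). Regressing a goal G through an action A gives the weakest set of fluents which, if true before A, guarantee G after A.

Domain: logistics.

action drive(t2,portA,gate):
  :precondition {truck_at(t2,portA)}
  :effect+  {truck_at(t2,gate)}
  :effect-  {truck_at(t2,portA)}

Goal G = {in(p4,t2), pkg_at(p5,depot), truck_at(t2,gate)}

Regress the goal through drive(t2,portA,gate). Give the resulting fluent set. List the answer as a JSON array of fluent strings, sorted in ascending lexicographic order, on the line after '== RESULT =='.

Regress:
  G ∩ del = {}  (empty — regression defined)
  G \ add = {in(p4,t2), pkg_at(p5,depot), truck_at(t2,gate)} \ {truck_at(t2,gate)} = {in(p4,t2), pkg_at(p5,depot)}
  ∪ pre   = {in(p4,t2), pkg_at(p5,depot)} ∪ {truck_at(t2,portA)}
          = {in(p4,t2), pkg_at(p5,depot), truck_at(t2,portA)}

== RESULT ==
["in(p4,t2)", "pkg_at(p5,depot)", "truck_at(t2,portA)"]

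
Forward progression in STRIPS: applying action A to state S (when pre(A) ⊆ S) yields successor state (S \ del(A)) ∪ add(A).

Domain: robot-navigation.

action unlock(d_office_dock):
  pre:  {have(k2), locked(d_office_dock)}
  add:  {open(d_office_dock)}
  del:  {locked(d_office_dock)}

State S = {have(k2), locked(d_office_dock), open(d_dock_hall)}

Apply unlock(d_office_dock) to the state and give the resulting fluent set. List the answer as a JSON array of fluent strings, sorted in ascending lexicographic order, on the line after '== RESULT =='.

Compute (S \ del) ∪ add:
  pre ⊆ S: {have(k2), locked(d_office_dock)} ⊆ S  — applicable
  S \ del = {have(k2), open(d_dock_hall)}
  ∪ add   = {have(k2), open(d_dock_hall), open(d_office_dock)}

== RESULT ==
["have(k2)", "open(d_dock_hall)", "open(d_office_dock)"]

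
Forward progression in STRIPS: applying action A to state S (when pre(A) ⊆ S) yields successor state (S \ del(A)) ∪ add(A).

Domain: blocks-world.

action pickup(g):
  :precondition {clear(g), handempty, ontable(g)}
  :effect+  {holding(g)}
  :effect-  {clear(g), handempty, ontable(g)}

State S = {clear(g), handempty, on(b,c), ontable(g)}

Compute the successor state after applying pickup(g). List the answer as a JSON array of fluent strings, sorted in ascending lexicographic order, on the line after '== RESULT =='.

Compute (S \ del) ∪ add:
  pre ⊆ S: {clear(g), handempty, ontable(g)} ⊆ S  — applicable
  S \ del = {on(b,c)}
  ∪ add   = {holding(g), on(b,c)}

== RESULT ==
["holding(g)", "on(b,c)"]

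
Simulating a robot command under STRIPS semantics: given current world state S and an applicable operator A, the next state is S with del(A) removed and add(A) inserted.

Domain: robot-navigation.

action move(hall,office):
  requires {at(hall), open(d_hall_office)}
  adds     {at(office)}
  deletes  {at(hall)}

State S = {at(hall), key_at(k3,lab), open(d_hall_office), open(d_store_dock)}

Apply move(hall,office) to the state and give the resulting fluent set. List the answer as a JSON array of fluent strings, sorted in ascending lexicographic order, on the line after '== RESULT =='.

Compute (S \ del) ∪ add:
  pre ⊆ S: {at(hall), open(d_hall_office)} ⊆ S  — applicable
  S \ del = {key_at(k3,lab), open(d_hall_office), open(d_store_dock)}
  ∪ add   = {at(office), key_at(k3,lab), open(d_hall_office), open(d_store_dock)}

== RESULT ==
["at(office)", "key_at(k3,lab)", "open(d_hall_office)", "open(d_store_dock)"]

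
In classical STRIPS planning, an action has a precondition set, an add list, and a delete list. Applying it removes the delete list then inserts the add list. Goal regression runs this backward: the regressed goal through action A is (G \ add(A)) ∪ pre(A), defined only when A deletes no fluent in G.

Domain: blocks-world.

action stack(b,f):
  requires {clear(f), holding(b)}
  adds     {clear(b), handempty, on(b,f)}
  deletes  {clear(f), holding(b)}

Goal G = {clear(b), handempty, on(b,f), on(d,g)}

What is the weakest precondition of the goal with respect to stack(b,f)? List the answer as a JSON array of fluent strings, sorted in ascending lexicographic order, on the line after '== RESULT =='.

Regress:
  G ∩ del = {}  (empty — regression defined)
  G \ add = {clear(b), handempty, on(b,f), on(d,g)} \ {clear(b), handempty, on(b,f)} = {on(d,g)}
  ∪ pre   = {on(d,g)} ∪ {clear(f), holding(b)}
          = {clear(f), holding(b), on(d,g)}

== RESULT ==
["clear(f)", "holding(b)", "on(d,g)"]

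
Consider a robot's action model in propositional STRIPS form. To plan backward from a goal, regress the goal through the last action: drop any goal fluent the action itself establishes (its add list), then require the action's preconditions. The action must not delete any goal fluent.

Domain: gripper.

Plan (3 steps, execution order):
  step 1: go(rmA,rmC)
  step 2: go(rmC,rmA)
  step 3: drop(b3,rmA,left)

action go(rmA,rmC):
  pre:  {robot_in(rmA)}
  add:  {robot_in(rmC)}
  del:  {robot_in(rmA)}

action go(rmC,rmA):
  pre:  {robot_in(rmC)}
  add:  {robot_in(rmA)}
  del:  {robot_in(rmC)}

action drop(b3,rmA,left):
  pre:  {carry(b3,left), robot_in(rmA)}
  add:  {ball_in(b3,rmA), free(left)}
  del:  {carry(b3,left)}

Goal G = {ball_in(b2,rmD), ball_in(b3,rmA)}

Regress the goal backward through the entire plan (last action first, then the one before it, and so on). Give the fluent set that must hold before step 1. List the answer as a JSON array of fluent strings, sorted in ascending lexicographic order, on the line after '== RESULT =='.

Work backward from the goal:
  through step 3 (drop(b3,rmA,left)): drop {ball_in(b3,rmA)}, keep {ball_in(b2,rmD)}, require {carry(b3,left), robot_in(rmA)}
    → {ball_in(b2,rmD), carry(b3,left), robot_in(rmA)}
  through step 2 (go(rmC,rmA)): drop {robot_in(rmA)}, keep {ball_in(b2,rmD), carry(b3,left)}, require {robot_in(rmC)}
    → {ball_in(b2,rmD), carry(b3,left), robot_in(rmC)}
  through step 1 (go(rmA,rmC)): drop {robot_in(rmC)}, keep {ball_in(b2,rmD), carry(b3,left)}, require {robot_in(rmA)}
    → {ball_in(b2,rmD), carry(b3,left), robot_in(rmA)}

== RESULT ==
["ball_in(b2,rmD)", "carry(b3,left)", "robot_in(rmA)"]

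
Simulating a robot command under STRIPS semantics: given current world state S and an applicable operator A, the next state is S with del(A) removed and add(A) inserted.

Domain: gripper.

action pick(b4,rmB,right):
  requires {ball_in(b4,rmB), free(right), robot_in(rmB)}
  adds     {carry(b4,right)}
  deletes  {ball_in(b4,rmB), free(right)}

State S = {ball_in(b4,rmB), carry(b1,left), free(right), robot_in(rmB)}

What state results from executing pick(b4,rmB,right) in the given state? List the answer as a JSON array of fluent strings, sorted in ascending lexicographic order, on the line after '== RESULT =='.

Progress:
  pre ⊆ S: {ball_in(b4,rmB), free(right), robot_in(rmB)} ⊆ S  — applicable
  S \ del = {carry(b1,left), robot_in(rmB)}
  ∪ add   = {carry(b1,left), carry(b4,right), robot_in(rmB)}

== RESULT ==
["carry(b1,left)", "carry(b4,right)", "robot_in(rmB)"]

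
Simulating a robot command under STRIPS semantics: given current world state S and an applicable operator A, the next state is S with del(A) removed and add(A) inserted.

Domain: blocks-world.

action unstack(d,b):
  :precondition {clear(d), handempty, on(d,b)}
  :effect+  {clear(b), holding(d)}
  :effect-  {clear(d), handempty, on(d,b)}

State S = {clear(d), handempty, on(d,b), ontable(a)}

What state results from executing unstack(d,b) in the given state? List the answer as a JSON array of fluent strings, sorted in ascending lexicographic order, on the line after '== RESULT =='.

Progress:
  pre ⊆ S: {clear(d), handempty, on(d,b)} ⊆ S  — applicable
  S \ del = {ontable(a)}
  ∪ add   = {clear(b), holding(d), ontable(a)}

== RESULT ==
["clear(b)", "holding(d)", "ontable(a)"]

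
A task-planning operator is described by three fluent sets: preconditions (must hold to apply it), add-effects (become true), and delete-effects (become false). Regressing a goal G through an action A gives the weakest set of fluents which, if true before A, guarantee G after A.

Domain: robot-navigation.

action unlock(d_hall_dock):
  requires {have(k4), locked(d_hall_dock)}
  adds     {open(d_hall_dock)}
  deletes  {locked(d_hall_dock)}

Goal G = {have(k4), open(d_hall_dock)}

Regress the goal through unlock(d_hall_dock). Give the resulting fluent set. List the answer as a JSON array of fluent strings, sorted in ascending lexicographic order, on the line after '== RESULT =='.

Regress:
  G ∩ del = {}  (empty — regression defined)
  G \ add = {have(k4), open(d_hall_dock)} \ {open(d_hall_dock)} = {have(k4)}
  ∪ pre   = {have(k4)} ∪ {have(k4), locked(d_hall_dock)}
          = {have(k4), locked(d_hall_dock)}

== RESULT ==
["have(k4)", "locked(d_hall_dock)"]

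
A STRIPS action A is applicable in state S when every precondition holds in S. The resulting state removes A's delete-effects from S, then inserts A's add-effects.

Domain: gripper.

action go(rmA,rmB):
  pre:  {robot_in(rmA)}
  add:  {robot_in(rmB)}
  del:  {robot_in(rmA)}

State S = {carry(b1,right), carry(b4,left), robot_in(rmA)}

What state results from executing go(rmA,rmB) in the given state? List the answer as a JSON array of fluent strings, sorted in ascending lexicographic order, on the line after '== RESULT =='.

Compute (S \ del) ∪ add:
  pre ⊆ S: {robot_in(rmA)} ⊆ S  — applicable
  S \ del = {carry(b1,right), carry(b4,left)}
  ∪ add   = {carry(b1,right), carry(b4,left), robot_in(rmB)}

== RESULT ==
["carry(b1,right)", "carry(b4,left)", "robot_in(rmB)"]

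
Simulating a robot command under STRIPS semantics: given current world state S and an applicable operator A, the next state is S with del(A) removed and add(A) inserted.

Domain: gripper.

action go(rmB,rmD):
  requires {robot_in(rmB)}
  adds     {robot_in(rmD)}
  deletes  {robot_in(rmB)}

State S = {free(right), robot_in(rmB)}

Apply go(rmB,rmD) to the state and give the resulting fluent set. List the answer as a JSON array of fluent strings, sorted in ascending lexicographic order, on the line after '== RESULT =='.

Progress:
  pre ⊆ S: {robot_in(rmB)} ⊆ S  — applicable
  S \ del = {free(right)}
  ∪ add   = {free(right), robot_in(rmD)}

== RESULT ==
["free(right)", "robot_in(rmD)"]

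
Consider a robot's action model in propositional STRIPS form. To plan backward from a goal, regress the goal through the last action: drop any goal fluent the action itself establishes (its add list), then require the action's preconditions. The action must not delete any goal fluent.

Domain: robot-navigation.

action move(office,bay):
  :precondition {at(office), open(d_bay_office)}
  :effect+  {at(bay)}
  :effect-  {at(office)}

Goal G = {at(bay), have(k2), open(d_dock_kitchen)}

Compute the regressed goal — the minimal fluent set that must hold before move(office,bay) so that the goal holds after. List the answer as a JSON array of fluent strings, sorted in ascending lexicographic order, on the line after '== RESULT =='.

Compute (G \ add) ∪ pre:
  G ∩ del = {}  (empty — regression defined)
  G \ add = {at(bay), have(k2), open(d_dock_kitchen)} \ {at(bay)} = {have(k2), open(d_dock_kitchen)}
  ∪ pre   = {have(k2), open(d_dock_kitchen)} ∪ {at(office), open(d_bay_office)}
          = {at(office), have(k2), open(d_bay_office), open(d_dock_kitchen)}

== RESULT ==
["at(office)", "have(k2)", "open(d_bay_office)", "open(d_dock_kitchen)"]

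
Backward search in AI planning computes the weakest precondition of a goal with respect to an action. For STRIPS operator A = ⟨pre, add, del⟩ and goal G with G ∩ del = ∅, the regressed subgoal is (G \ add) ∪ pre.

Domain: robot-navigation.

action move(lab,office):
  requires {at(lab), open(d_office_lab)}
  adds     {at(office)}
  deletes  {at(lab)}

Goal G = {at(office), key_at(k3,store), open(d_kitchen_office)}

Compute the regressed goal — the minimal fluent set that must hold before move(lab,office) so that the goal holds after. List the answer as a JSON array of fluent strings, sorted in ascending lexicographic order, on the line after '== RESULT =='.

Regress:
  G ∩ del = {}  (empty — regression defined)
  G \ add = {at(office), key_at(k3,store), open(d_kitchen_office)} \ {at(office)} = {key_at(k3,store), open(d_kitchen_office)}
  ∪ pre   = {key_at(k3,store), open(d_kitchen_office)} ∪ {at(lab), open(d_office_lab)}
          = {at(lab), key_at(k3,store), open(d_kitchen_office), open(d_office_lab)}

== RESULT ==
["at(lab)", "key_at(k3,store)", "open(d_kitchen_office)", "open(d_office_lab)"]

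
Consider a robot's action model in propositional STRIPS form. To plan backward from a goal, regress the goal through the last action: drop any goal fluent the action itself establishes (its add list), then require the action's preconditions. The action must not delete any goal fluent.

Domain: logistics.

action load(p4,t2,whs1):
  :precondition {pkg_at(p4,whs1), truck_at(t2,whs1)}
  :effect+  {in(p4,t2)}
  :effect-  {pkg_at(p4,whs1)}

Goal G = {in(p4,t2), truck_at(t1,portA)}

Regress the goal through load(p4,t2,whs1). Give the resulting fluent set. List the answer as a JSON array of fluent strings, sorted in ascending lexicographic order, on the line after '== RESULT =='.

Regress:
  G ∩ del = {}  (empty — regression defined)
  G \ add = {in(p4,t2), truck_at(t1,portA)} \ {in(p4,t2)} = {truck_at(t1,portA)}
  ∪ pre   = {truck_at(t1,portA)} ∪ {pkg_at(p4,whs1), truck_at(t2,whs1)}
          = {pkg_at(p4,whs1), truck_at(t1,portA), truck_at(t2,whs1)}

== RESULT ==
["pkg_at(p4,whs1)", "truck_at(t1,portA)", "truck_at(t2,whs1)"]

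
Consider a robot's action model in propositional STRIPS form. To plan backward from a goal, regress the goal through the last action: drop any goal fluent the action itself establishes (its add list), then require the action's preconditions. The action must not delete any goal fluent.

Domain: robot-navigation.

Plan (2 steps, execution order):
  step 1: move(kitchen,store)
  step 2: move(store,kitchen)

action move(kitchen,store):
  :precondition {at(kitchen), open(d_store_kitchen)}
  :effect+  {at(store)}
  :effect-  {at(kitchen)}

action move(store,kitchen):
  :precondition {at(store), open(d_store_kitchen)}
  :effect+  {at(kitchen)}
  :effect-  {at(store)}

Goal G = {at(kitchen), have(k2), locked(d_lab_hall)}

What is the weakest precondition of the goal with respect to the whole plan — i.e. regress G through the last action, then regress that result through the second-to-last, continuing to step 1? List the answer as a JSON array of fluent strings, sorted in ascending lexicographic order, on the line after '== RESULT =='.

Work backward from the goal:
  through step 2 (move(store,kitchen)): drop {at(kitchen)}, keep {have(k2), locked(d_lab_hall)}, require {at(store), open(d_store_kitchen)}
    → {at(store), have(k2), locked(d_lab_hall), open(d_store_kitchen)}
  through step 1 (move(kitchen,store)): drop {at(store)}, keep {have(k2), locked(d_lab_hall), open(d_store_kitchen)}, require {at(kitchen), open(d_store_kitchen)}
    → {at(kitchen), have(k2), locked(d_lab_hall), open(d_store_kitchen)}

== RESULT ==
["at(kitchen)", "have(k2)", "locked(d_lab_hall)", "open(d_store_kitchen)"]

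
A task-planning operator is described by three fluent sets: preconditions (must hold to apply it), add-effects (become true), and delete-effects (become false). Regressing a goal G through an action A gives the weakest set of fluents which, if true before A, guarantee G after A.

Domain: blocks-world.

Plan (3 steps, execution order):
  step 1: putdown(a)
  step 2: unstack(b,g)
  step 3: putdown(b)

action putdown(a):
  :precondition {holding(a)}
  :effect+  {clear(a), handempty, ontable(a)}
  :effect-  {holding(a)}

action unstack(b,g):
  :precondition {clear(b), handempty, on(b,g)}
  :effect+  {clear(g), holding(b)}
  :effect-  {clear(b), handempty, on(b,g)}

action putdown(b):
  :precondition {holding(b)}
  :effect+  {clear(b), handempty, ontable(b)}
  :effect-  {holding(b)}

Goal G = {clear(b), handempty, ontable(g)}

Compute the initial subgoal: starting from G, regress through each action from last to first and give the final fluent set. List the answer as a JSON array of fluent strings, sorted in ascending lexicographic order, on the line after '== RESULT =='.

Regress step by step:
  through step 3 (putdown(b)): drop {clear(b), handempty}, keep {ontable(g)}, require {holding(b)}
    → {holding(b), ontable(g)}
  through step 2 (unstack(b,g)): drop {holding(b)}, keep {ontable(g)}, require {clear(b), handempty, on(b,g)}
    → {clear(b), handempty, on(b,g), ontable(g)}
  through step 1 (putdown(a)): drop {handempty}, keep {clear(b), on(b,g), ontable(g)}, require {holding(a)}
    → {clear(b), holding(a), on(b,g), ontable(g)}

== RESULT ==
["clear(b)", "holding(a)", "on(b,g)", "ontable(g)"]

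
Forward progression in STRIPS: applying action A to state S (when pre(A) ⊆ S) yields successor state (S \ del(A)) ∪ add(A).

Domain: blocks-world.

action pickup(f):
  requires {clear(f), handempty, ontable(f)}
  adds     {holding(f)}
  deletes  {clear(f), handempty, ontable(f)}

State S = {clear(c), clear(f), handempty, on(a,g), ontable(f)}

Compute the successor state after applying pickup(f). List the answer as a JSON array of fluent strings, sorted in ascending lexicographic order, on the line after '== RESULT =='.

Progress:
  pre ⊆ S: {clear(f), handempty, ontable(f)} ⊆ S  — applicable
  S \ del = {clear(c), on(a,g)}
  ∪ add   = {clear(c), holding(f), on(a,g)}

== RESULT ==
["clear(c)", "holding(f)", "on(a,g)"]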